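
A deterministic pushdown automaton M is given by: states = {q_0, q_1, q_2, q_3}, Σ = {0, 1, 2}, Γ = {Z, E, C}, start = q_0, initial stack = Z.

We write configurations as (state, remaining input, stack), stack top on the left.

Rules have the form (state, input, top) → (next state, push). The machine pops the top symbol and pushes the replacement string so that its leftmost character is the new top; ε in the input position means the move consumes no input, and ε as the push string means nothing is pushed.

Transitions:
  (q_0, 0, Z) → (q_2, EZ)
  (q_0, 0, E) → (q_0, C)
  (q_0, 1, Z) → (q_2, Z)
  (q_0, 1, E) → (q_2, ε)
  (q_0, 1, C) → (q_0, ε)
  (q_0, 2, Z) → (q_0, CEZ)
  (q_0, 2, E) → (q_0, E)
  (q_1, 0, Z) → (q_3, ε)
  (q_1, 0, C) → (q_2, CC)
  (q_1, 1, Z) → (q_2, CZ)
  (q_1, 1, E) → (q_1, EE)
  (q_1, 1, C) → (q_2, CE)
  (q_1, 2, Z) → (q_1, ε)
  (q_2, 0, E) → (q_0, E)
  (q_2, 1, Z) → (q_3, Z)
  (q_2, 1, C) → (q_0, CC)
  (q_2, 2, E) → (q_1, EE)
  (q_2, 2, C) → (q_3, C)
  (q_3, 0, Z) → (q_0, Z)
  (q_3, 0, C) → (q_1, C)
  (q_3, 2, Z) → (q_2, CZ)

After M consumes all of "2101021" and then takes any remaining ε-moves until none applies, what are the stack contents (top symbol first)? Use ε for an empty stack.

EEEZ

(q_0, 2101021, Z)
  read 2, top Z: go to q_0, push CEZ → (q_0, 101021, CEZ)
  read 1, top C: go to q_0, push ε → (q_0, 01021, EZ)
  read 0, top E: go to q_0, push C → (q_0, 1021, CZ)
  read 1, top C: go to q_0, push ε → (q_0, 021, Z)
  read 0, top Z: go to q_2, push EZ → (q_2, 21, EZ)
  read 2, top E: go to q_1, push EE → (q_1, 1, EEZ)
  read 1, top E: go to q_1, push EE → (q_1, ε, EEEZ)
All input consumed in state q_1 with stack EEEZ.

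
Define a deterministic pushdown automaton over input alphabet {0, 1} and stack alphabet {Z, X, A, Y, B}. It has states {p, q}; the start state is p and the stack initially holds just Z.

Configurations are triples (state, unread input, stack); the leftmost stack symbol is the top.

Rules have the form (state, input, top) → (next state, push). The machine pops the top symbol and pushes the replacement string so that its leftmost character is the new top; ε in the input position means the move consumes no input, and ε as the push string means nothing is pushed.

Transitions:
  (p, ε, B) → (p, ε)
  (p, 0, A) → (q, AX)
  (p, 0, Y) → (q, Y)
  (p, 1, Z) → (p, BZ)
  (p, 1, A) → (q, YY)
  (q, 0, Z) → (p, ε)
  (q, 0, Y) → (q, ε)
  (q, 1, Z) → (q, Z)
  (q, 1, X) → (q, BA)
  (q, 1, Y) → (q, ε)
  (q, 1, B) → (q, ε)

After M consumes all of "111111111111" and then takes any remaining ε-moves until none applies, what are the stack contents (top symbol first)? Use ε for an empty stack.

Z

(p, 111111111111, Z) ⊢ (p, 11111111111, BZ) ⊢ (p, 11111111111, Z) ⊢ (p, 1111111111, BZ) ⊢ (p, 1111111111, Z) ⊢ (p, 111111111, BZ) ⊢ (p, 111111111, Z) ⊢ (p, 11111111, BZ) ⊢ (p, 11111111, Z) ⊢ (p, 1111111, BZ) ⊢ (p, 1111111, Z) ⊢ (p, 111111, BZ) ⊢ (p, 111111, Z) ⊢ (p, 11111, BZ) ⊢ (p, 11111, Z) ⊢ (p, 1111, BZ) ⊢ (p, 1111, Z) ⊢ (p, 111, BZ) ⊢ (p, 111, Z) ⊢ (p, 11, BZ) ⊢ (p, 11, Z) ⊢ (p, 1, BZ) ⊢ (p, 1, Z) ⊢ (p, ε, BZ) ⊢ (p, ε, Z)
All input consumed in state p with stack Z.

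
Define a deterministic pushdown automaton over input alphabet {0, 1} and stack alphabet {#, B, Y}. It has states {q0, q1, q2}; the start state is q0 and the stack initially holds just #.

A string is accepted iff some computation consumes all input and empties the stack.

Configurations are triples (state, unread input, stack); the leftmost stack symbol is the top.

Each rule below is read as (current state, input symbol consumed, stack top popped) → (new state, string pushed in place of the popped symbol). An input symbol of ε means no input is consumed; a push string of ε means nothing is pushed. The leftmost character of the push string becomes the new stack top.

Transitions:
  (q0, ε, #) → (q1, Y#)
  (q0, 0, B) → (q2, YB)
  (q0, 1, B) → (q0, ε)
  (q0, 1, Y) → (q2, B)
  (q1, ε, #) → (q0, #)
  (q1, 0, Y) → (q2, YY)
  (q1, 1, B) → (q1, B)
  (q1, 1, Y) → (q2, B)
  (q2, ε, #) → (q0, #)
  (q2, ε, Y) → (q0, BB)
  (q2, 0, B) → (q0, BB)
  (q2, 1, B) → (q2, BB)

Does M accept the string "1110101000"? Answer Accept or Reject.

(q0, 1110101000, #) ⊢ (q1, 1110101000, Y#) ⊢ (q2, 110101000, B#) ⊢ (q2, 10101000, BB#) ⊢ (q2, 0101000, BBB#) ⊢ (q0, 101000, BBBB#) ⊢ (q0, 01000, BBB#) ⊢ (q2, 1000, YBBB#) ⊢ (q0, 1000, BBBBB#) ⊢ (q0, 000, BBBB#) ⊢ (q2, 00, YBBBB#) ⊢ (q0, 00, BBBBBB#) ⊢ (q2, 0, YBBBBBB#) ⊢ (q0, 0, BBBBBBBB#) ⊢ (q2, ε, YBBBBBBBB#) ⊢ (q0, ε, BBBBBBBBBB#)
All input consumed; stack is BBBBBBBBBB#, not empty, and no further ε-move applies.

Reject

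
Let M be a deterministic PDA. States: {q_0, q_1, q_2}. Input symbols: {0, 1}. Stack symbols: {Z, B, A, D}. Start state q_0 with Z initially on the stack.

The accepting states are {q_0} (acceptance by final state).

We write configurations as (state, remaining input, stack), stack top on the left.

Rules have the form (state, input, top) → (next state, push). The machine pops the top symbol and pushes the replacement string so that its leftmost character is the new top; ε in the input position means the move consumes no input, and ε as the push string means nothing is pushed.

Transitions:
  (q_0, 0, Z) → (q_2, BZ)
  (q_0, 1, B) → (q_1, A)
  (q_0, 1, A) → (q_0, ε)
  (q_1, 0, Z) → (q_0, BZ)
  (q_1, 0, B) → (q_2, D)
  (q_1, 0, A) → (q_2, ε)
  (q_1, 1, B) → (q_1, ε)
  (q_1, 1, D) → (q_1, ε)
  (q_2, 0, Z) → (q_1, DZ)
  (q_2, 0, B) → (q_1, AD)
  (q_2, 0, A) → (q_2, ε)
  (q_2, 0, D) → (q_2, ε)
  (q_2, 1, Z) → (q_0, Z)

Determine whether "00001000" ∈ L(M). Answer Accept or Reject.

Reject

(q_0, 00001000, Z) ⊢ (q_2, 0001000, BZ) ⊢ (q_1, 001000, ADZ) ⊢ (q_2, 01000, DZ) ⊢ (q_2, 1000, Z) ⊢ (q_0, 000, Z) ⊢ (q_2, 00, BZ) ⊢ (q_1, 0, ADZ) ⊢ (q_2, ε, DZ)
All input consumed; state q_2 ∉ F and no further ε-move applies.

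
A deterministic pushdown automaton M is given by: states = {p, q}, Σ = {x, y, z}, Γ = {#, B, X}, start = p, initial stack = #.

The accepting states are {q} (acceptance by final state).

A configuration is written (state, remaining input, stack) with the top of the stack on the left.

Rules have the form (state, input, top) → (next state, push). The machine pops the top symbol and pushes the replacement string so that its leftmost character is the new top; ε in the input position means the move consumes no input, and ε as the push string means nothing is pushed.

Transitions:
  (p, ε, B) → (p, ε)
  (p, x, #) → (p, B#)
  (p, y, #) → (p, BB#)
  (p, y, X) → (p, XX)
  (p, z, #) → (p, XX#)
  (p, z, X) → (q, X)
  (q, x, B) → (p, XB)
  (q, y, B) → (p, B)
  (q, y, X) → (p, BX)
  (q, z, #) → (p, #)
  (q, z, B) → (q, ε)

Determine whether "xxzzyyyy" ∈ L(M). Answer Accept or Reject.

Reject

(p, xxzzyyyy, #)
  read x, top #: go to p, push B# → (p, xzzyyyy, B#)
  ε-move, top B: go to p, push ε → (p, xzzyyyy, #)
  read x, top #: go to p, push B# → (p, zzyyyy, B#)
  ε-move, top B: go to p, push ε → (p, zzyyyy, #)
  read z, top #: go to p, push XX# → (p, zyyyy, XX#)
  read z, top X: go to q, push X → (q, yyyy, XX#)
  read y, top X: go to p, push BX → (p, yyy, BXX#)
  ε-move, top B: go to p, push ε → (p, yyy, XX#)
  read y, top X: go to p, push XX → (p, yy, XXX#)
  read y, top X: go to p, push XX → (p, y, XXXX#)
  read y, top X: go to p, push XX → (p, ε, XXXXX#)
All input consumed; state p ∉ F and no further ε-move applies.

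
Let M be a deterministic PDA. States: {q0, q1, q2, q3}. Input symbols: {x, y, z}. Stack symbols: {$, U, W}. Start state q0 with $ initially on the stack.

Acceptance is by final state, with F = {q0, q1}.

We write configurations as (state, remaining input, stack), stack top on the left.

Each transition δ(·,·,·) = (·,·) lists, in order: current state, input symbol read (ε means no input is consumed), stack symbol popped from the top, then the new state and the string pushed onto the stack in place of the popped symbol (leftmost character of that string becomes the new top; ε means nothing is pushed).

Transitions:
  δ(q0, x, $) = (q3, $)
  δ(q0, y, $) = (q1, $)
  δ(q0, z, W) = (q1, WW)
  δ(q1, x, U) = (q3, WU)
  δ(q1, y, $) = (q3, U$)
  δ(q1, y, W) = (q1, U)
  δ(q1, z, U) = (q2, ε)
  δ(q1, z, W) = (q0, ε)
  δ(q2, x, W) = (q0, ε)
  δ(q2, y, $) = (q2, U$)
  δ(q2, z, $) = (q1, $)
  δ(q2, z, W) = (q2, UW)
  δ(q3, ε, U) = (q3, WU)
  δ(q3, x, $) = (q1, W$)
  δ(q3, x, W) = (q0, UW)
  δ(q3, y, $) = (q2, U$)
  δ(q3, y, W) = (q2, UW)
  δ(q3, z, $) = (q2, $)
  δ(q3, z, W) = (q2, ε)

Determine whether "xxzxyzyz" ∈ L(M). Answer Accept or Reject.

(q0, xxzxyzyz, $)
  read x, top $: go to q3, push $ → (q3, xzxyzyz, $)
  read x, top $: go to q1, push W$ → (q1, zxyzyz, W$)
  read z, top W: go to q0, push ε → (q0, xyzyz, $)
  read x, top $: go to q3, push $ → (q3, yzyz, $)
  read y, top $: go to q2, push U$ → (q2, zyz, U$)
No transition applies at (q2, zyz, U$); input not fully consumed.

Reject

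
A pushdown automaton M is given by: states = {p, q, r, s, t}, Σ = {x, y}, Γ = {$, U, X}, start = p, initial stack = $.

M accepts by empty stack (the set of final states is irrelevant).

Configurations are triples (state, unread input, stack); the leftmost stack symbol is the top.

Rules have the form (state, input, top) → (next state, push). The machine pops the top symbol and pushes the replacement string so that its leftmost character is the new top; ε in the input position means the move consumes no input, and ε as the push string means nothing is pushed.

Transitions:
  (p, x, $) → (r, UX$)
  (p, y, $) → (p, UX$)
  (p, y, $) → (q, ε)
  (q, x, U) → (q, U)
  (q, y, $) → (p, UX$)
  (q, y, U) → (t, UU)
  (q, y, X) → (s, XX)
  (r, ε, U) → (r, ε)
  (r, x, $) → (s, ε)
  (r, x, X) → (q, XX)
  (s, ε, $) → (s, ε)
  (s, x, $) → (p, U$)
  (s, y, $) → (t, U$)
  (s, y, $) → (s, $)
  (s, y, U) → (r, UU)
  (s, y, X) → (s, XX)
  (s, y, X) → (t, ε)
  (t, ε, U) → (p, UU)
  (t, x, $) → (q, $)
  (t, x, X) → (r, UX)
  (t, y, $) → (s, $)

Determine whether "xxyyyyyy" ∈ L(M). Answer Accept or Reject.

Reject

No computation consumes all input and empties the stack.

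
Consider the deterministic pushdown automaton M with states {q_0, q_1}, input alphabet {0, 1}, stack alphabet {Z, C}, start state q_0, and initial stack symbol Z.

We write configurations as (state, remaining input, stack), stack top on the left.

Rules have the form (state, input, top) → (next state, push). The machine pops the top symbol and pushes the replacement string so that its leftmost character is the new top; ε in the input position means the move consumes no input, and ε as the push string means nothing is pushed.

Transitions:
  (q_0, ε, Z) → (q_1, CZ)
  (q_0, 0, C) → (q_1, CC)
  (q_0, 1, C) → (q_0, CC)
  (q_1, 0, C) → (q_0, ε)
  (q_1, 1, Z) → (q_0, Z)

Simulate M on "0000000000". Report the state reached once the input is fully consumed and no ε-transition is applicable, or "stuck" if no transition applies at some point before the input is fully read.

q_1

(q_0, 0000000000, Z) ⊢ (q_1, 0000000000, CZ) ⊢ (q_0, 000000000, Z) ⊢ (q_1, 000000000, CZ) ⊢ (q_0, 00000000, Z) ⊢ (q_1, 00000000, CZ) ⊢ (q_0, 0000000, Z) ⊢ (q_1, 0000000, CZ) ⊢ (q_0, 000000, Z) ⊢ (q_1, 000000, CZ) ⊢ (q_0, 00000, Z) ⊢ (q_1, 00000, CZ) ⊢ (q_0, 0000, Z) ⊢ (q_1, 0000, CZ) ⊢ (q_0, 000, Z) ⊢ (q_1, 000, CZ) ⊢ (q_0, 00, Z) ⊢ (q_1, 00, CZ) ⊢ (q_0, 0, Z) ⊢ (q_1, 0, CZ) ⊢ (q_0, ε, Z) ⊢ (q_1, ε, CZ)
All input consumed; M is in state q_1.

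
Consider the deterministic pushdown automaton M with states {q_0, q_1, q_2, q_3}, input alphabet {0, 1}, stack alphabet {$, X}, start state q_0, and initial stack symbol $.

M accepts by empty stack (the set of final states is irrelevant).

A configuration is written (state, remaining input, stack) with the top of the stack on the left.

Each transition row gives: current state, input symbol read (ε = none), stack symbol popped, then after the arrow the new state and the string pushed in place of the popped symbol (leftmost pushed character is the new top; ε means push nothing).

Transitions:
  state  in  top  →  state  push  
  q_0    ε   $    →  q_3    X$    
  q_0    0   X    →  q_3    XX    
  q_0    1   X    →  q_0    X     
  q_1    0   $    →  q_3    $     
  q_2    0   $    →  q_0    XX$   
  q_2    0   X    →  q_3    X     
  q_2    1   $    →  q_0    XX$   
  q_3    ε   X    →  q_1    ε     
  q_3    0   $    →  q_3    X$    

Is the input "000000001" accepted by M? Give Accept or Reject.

(q_0, 000000001, $) ⊢ (q_3, 000000001, X$) ⊢ (q_1, 000000001, $) ⊢ (q_3, 00000001, $) ⊢ (q_3, 0000001, X$) ⊢ (q_1, 0000001, $) ⊢ (q_3, 000001, $) ⊢ (q_3, 00001, X$) ⊢ (q_1, 00001, $) ⊢ (q_3, 0001, $) ⊢ (q_3, 001, X$) ⊢ (q_1, 001, $) ⊢ (q_3, 01, $) ⊢ (q_3, 1, X$) ⊢ (q_1, 1, $)
No transition applies at (q_1, 1, $); input not fully consumed.

Reject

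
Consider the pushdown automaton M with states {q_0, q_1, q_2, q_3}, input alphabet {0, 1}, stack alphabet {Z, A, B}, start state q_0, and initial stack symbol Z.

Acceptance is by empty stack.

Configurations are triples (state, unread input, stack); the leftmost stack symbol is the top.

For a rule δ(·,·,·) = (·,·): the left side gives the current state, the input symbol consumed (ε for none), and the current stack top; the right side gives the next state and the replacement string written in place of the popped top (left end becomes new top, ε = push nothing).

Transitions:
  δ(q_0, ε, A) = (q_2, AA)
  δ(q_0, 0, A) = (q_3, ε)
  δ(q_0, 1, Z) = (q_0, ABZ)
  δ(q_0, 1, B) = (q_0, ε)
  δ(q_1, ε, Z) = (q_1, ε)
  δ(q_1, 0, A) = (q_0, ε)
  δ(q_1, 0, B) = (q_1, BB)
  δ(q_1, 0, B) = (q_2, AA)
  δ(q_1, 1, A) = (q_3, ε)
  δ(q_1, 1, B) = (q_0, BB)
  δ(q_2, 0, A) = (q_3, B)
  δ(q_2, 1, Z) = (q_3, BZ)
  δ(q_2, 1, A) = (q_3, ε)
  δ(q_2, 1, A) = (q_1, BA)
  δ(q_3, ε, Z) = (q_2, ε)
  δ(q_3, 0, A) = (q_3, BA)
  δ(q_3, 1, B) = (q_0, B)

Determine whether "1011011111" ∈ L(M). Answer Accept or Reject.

Reject

No computation consumes all input and empties the stack.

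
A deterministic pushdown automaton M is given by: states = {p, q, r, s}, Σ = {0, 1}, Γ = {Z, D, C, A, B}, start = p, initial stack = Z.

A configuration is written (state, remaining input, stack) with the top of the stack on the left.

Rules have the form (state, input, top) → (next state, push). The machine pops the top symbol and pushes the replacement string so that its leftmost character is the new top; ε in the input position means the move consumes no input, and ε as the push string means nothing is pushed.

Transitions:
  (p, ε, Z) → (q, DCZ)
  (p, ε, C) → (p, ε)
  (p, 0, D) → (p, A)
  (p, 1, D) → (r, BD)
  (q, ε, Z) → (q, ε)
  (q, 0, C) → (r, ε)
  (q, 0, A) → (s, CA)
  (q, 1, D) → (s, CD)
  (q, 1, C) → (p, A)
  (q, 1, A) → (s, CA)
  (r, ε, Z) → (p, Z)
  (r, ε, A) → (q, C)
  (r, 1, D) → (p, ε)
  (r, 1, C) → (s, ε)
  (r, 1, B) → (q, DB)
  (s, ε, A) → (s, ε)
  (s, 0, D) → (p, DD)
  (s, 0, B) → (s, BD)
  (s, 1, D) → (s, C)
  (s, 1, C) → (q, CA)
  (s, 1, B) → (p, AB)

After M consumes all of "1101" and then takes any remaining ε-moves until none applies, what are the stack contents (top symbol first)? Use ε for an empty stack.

ADCZ

(p, 1101, Z)
  ε-move, top Z: go to q, push DCZ → (q, 1101, DCZ)
  read 1, top D: go to s, push CD → (s, 101, CDCZ)
  read 1, top C: go to q, push CA → (q, 01, CADCZ)
  read 0, top C: go to r, push ε → (r, 1, ADCZ)
  ε-move, top A: go to q, push C → (q, 1, CDCZ)
  read 1, top C: go to p, push A → (p, ε, ADCZ)
All input consumed in state p with stack ADCZ.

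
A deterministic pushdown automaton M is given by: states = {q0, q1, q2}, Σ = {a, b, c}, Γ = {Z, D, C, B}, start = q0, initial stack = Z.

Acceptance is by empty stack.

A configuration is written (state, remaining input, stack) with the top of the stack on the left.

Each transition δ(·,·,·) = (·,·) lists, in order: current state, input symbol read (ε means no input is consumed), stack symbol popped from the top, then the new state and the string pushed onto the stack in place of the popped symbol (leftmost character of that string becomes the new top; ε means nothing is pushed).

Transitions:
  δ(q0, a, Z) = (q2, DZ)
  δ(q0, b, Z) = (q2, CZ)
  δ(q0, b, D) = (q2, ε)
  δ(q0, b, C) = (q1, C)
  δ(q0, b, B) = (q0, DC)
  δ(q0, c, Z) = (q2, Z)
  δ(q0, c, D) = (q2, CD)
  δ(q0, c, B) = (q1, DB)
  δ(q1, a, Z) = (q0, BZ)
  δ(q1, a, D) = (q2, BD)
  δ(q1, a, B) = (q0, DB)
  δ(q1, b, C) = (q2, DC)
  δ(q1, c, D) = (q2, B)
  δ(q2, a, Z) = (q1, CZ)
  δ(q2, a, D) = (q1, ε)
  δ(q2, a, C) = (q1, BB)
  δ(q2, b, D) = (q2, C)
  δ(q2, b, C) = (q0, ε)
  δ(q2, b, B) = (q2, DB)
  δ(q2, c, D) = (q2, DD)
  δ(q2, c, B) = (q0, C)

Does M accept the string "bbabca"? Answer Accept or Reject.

(q0, bbabca, Z)
  read b, top Z: go to q2, push CZ → (q2, babca, CZ)
  read b, top C: go to q0, push ε → (q0, abca, Z)
  read a, top Z: go to q2, push DZ → (q2, bca, DZ)
  read b, top D: go to q2, push C → (q2, ca, CZ)
No transition applies at (q2, ca, CZ); input not fully consumed.

Reject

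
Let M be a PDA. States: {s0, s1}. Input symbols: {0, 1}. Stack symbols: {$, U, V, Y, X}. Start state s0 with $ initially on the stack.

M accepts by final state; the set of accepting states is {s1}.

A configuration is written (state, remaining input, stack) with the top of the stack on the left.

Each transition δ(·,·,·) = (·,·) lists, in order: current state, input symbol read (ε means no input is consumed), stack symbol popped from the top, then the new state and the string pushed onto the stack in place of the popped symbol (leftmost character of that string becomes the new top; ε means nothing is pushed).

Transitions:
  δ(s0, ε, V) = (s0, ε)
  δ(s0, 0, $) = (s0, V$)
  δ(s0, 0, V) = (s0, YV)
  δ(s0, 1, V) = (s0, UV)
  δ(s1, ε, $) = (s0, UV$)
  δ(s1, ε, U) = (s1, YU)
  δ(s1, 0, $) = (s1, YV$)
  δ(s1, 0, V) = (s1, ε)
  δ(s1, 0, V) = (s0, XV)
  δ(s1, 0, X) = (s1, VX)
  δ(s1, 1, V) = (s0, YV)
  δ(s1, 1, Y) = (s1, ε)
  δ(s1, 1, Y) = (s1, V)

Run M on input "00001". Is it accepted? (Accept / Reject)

No computation consumes all input and reaches a final state.

Reject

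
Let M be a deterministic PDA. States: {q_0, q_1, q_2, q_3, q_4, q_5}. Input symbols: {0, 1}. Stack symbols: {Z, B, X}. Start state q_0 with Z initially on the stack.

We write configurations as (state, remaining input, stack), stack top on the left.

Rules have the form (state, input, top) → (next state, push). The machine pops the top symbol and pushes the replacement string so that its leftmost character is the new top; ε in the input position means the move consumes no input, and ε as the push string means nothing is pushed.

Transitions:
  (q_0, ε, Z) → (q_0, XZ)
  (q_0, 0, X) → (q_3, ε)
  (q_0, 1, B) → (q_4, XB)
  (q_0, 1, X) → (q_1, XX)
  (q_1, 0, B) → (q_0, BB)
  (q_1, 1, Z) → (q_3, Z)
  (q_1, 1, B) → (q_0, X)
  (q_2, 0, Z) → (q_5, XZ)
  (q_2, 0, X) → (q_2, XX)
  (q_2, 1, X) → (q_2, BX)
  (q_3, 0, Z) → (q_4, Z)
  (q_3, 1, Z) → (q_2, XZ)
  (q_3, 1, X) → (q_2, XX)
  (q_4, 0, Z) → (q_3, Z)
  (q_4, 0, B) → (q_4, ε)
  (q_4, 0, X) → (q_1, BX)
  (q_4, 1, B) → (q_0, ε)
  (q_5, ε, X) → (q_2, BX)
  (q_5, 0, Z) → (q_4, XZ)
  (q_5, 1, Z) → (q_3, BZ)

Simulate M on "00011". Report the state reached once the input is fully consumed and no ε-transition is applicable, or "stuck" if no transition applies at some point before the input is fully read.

(q_0, 00011, Z)
  ε-move, top Z: go to q_0, push XZ → (q_0, 00011, XZ)
  read 0, top X: go to q_3, push ε → (q_3, 0011, Z)
  read 0, top Z: go to q_4, push Z → (q_4, 011, Z)
  read 0, top Z: go to q_3, push Z → (q_3, 11, Z)
  read 1, top Z: go to q_2, push XZ → (q_2, 1, XZ)
  read 1, top X: go to q_2, push BX → (q_2, ε, BXZ)
All input consumed; M is in state q_2.

q_2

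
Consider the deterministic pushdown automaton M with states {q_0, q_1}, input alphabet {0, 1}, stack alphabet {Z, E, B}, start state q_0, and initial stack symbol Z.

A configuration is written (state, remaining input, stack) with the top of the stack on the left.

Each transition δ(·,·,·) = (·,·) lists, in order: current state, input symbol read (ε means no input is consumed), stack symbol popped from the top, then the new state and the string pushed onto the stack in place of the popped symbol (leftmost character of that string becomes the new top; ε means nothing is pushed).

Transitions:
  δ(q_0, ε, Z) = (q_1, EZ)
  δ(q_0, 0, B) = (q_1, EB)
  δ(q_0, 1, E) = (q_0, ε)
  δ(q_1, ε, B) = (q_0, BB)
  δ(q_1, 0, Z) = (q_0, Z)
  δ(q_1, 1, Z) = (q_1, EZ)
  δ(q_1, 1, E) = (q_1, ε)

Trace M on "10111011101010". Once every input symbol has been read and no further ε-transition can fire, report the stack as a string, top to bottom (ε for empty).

(q_0, 10111011101010, Z)
  ε-move, top Z: go to q_1, push EZ → (q_1, 10111011101010, EZ)
  read 1, top E: go to q_1, push ε → (q_1, 0111011101010, Z)
  read 0, top Z: go to q_0, push Z → (q_0, 111011101010, Z)
  ε-move, top Z: go to q_1, push EZ → (q_1, 111011101010, EZ)
  read 1, top E: go to q_1, push ε → (q_1, 11011101010, Z)
  read 1, top Z: go to q_1, push EZ → (q_1, 1011101010, EZ)
  read 1, top E: go to q_1, push ε → (q_1, 011101010, Z)
  read 0, top Z: go to q_0, push Z → (q_0, 11101010, Z)
  ε-move, top Z: go to q_1, push EZ → (q_1, 11101010, EZ)
  read 1, top E: go to q_1, push ε → (q_1, 1101010, Z)
  read 1, top Z: go to q_1, push EZ → (q_1, 101010, EZ)
  read 1, top E: go to q_1, push ε → (q_1, 01010, Z)
  read 0, top Z: go to q_0, push Z → (q_0, 1010, Z)
  ε-move, top Z: go to q_1, push EZ → (q_1, 1010, EZ)
  read 1, top E: go to q_1, push ε → (q_1, 010, Z)
  read 0, top Z: go to q_0, push Z → (q_0, 10, Z)
  ε-move, top Z: go to q_1, push EZ → (q_1, 10, EZ)
  read 1, top E: go to q_1, push ε → (q_1, 0, Z)
  read 0, top Z: go to q_0, push Z → (q_0, ε, Z)
  ε-move, top Z: go to q_1, push EZ → (q_1, ε, EZ)
All input consumed in state q_1 with stack EZ.

EZ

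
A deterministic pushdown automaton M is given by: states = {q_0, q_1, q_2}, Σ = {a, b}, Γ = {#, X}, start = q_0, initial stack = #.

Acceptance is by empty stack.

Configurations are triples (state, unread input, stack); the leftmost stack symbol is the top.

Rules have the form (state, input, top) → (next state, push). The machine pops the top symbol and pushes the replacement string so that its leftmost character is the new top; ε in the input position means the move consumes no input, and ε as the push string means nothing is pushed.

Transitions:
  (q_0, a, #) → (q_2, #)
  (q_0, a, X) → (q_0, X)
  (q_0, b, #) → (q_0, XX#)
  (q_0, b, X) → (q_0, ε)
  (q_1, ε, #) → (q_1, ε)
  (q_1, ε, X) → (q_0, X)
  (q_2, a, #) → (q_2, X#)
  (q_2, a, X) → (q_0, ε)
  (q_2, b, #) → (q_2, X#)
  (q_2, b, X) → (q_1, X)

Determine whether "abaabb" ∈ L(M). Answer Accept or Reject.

(q_0, abaabb, #) ⊢ (q_2, baabb, #) ⊢ (q_2, aabb, X#) ⊢ (q_0, abb, #) ⊢ (q_2, bb, #) ⊢ (q_2, b, X#) ⊢ (q_1, ε, X#) ⊢ (q_0, ε, X#)
All input consumed; stack is X#, not empty, and no further ε-move applies.

Reject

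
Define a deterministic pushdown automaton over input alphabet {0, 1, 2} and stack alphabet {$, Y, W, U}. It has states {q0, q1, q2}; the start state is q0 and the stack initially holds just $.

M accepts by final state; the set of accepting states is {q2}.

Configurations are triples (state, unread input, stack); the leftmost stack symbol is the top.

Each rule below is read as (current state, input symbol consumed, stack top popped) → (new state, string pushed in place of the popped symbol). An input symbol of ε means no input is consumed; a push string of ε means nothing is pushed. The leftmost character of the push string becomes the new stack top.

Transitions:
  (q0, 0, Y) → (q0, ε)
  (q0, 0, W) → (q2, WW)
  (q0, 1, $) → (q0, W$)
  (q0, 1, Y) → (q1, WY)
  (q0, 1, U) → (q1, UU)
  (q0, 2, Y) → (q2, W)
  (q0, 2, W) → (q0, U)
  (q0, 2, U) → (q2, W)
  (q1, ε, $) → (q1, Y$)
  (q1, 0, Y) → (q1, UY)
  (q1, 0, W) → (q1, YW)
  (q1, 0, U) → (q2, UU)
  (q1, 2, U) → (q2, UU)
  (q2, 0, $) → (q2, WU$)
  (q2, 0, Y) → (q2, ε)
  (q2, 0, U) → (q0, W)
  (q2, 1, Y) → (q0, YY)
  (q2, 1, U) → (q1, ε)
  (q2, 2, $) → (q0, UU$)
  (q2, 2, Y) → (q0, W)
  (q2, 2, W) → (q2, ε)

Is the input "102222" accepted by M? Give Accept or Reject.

(q0, 102222, $)
  read 1, top $: go to q0, push W$ → (q0, 02222, W$)
  read 0, top W: go to q2, push WW → (q2, 2222, WW$)
  read 2, top W: go to q2, push ε → (q2, 222, W$)
  read 2, top W: go to q2, push ε → (q2, 22, $)
  read 2, top $: go to q0, push UU$ → (q0, 2, UU$)
  read 2, top U: go to q2, push W → (q2, ε, WU$)
All input consumed; state q2 ∈ F.

Accept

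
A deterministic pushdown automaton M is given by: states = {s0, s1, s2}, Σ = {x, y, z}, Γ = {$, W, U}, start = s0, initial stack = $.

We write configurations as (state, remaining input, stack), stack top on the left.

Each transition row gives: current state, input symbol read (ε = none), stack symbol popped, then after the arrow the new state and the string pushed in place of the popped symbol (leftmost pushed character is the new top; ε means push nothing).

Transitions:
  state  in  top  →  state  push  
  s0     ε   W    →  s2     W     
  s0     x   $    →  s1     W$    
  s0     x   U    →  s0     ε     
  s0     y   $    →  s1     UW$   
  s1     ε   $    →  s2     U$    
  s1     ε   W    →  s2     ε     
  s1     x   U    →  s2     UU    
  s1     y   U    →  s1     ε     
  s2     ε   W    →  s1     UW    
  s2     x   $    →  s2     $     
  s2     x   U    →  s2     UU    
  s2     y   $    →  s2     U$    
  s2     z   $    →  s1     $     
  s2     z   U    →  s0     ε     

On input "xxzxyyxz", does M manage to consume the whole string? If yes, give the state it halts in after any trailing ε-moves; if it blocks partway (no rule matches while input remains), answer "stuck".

stuck

(s0, xxzxyyxz, $) ⊢ (s1, xzxyyxz, W$) ⊢ (s2, xzxyyxz, $) ⊢ (s2, zxyyxz, $) ⊢ (s1, xyyxz, $) ⊢ (s2, xyyxz, U$) ⊢ (s2, yyxz, UU$)
No transition for (s2, y, top U); M blocks with input yyxz remaining.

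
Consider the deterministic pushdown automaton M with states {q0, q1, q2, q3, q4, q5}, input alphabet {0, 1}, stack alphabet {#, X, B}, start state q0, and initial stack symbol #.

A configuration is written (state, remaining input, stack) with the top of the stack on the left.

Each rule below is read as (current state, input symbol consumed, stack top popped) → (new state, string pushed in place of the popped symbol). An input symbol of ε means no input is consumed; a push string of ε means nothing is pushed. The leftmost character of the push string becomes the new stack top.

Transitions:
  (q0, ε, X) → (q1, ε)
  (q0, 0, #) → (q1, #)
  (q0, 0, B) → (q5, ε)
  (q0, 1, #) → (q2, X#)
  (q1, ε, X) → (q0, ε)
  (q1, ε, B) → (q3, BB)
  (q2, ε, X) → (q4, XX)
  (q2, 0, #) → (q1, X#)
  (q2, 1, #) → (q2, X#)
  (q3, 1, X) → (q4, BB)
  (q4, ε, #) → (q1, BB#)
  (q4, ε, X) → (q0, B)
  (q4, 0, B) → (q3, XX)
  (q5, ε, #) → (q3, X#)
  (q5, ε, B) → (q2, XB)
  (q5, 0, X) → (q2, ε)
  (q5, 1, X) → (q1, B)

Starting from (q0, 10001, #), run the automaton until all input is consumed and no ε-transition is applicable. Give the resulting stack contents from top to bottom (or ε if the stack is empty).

(q0, 10001, #)
  read 1, top #: go to q2, push X# → (q2, 0001, X#)
  ε-move, top X: go to q4, push XX → (q4, 0001, XX#)
  ε-move, top X: go to q0, push B → (q0, 0001, BX#)
  read 0, top B: go to q5, push ε → (q5, 001, X#)
  read 0, top X: go to q2, push ε → (q2, 01, #)
  read 0, top #: go to q1, push X# → (q1, 1, X#)
  ε-move, top X: go to q0, push ε → (q0, 1, #)
  read 1, top #: go to q2, push X# → (q2, ε, X#)
  ε-move, top X: go to q4, push XX → (q4, ε, XX#)
  ε-move, top X: go to q0, push B → (q0, ε, BX#)
All input consumed in state q0 with stack BX#.

BX#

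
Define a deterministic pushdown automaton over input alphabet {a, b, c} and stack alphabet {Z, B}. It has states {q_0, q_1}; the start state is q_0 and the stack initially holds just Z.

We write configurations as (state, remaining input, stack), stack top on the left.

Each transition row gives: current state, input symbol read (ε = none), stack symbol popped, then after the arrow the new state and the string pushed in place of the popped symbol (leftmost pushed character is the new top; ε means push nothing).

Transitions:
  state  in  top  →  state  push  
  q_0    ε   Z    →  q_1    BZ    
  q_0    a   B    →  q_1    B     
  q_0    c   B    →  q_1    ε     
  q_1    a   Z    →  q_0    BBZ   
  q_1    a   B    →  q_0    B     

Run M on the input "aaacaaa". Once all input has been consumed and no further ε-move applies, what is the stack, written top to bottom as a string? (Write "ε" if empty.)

(q_0, aaacaaa, Z) ⊢ (q_1, aaacaaa, BZ) ⊢ (q_0, aacaaa, BZ) ⊢ (q_1, acaaa, BZ) ⊢ (q_0, caaa, BZ) ⊢ (q_1, aaa, Z) ⊢ (q_0, aa, BBZ) ⊢ (q_1, a, BBZ) ⊢ (q_0, ε, BBZ)
All input consumed in state q_0 with stack BBZ.

BBZ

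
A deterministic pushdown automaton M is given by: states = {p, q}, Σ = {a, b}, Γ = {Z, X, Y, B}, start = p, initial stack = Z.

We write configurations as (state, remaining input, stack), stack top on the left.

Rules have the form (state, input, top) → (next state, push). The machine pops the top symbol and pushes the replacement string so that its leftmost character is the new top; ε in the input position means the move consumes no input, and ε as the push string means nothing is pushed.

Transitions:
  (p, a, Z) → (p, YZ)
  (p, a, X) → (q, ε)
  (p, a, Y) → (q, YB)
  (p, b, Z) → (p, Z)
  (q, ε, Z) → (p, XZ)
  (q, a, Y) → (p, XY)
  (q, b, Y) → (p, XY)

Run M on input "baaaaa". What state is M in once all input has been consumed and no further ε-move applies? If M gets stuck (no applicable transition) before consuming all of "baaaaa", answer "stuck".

(p, baaaaa, Z) ⊢ (p, aaaaa, Z) ⊢ (p, aaaa, YZ) ⊢ (q, aaa, YBZ) ⊢ (p, aa, XYBZ) ⊢ (q, a, YBZ) ⊢ (p, ε, XYBZ)
All input consumed; M is in state p.

p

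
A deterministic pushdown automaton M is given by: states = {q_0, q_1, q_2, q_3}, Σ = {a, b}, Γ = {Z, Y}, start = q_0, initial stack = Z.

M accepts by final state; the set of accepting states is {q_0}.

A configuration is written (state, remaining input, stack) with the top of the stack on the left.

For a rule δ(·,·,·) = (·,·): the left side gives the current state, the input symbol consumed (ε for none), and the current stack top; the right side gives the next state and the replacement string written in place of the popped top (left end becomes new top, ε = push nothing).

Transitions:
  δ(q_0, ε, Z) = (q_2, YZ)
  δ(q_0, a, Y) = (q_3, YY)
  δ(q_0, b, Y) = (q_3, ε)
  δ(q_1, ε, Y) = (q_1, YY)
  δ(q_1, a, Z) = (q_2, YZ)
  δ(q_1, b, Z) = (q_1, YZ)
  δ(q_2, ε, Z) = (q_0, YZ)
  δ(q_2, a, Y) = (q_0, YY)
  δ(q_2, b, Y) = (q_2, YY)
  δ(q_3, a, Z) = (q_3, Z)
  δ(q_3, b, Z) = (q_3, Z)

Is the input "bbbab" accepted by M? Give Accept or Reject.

(q_0, bbbab, Z)
  ε-move, top Z: go to q_2, push YZ → (q_2, bbbab, YZ)
  read b, top Y: go to q_2, push YY → (q_2, bbab, YYZ)
  read b, top Y: go to q_2, push YY → (q_2, bab, YYYZ)
  read b, top Y: go to q_2, push YY → (q_2, ab, YYYYZ)
  read a, top Y: go to q_0, push YY → (q_0, b, YYYYYZ)
  read b, top Y: go to q_3, push ε → (q_3, ε, YYYYZ)
All input consumed; state q_3 ∉ F and no further ε-move applies.

Reject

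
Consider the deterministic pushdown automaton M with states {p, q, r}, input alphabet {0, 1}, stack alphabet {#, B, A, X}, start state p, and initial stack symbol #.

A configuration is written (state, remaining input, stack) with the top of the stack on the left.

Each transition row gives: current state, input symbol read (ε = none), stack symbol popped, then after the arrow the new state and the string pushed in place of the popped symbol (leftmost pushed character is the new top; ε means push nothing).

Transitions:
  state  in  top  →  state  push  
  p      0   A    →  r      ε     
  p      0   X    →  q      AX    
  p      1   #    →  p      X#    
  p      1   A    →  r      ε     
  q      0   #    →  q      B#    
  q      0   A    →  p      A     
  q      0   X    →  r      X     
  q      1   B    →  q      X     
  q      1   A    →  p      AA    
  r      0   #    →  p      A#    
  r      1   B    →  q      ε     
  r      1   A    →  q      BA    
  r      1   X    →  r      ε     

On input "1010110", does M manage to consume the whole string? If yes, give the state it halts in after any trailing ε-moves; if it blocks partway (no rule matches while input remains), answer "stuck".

(p, 1010110, #)
  read 1, top #: go to p, push X# → (p, 010110, X#)
  read 0, top X: go to q, push AX → (q, 10110, AX#)
  read 1, top A: go to p, push AA → (p, 0110, AAX#)
  read 0, top A: go to r, push ε → (r, 110, AX#)
  read 1, top A: go to q, push BA → (q, 10, BAX#)
  read 1, top B: go to q, push X → (q, 0, XAX#)
  read 0, top X: go to r, push X → (r, ε, XAX#)
All input consumed; M is in state r.

r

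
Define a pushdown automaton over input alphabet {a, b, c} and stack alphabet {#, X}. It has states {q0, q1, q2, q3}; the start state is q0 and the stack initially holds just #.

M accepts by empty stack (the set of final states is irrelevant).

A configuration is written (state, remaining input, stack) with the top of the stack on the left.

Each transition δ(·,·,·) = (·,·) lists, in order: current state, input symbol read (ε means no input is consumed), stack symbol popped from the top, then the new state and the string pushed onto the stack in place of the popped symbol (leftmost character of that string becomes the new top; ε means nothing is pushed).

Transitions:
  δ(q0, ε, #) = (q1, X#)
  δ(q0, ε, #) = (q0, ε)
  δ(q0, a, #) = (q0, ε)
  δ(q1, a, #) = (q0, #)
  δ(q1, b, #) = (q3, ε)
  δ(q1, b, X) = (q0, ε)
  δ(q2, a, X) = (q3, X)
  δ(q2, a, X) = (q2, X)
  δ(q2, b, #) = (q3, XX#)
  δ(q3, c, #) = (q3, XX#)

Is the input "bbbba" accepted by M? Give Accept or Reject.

Accept

One accepting computation: (q0, bbbba, #) ⊢ (q1, bbbba, X#) ⊢ (q0, bbba, #) ⊢ (q1, bbba, X#) ⊢ (q0, bba, #) ⊢ (q1, bba, X#) ⊢ (q0, ba, #) ⊢ (q1, ba, X#) ⊢ (q0, a, #) ⊢ (q0, ε, ε)
All input consumed and the stack is empty.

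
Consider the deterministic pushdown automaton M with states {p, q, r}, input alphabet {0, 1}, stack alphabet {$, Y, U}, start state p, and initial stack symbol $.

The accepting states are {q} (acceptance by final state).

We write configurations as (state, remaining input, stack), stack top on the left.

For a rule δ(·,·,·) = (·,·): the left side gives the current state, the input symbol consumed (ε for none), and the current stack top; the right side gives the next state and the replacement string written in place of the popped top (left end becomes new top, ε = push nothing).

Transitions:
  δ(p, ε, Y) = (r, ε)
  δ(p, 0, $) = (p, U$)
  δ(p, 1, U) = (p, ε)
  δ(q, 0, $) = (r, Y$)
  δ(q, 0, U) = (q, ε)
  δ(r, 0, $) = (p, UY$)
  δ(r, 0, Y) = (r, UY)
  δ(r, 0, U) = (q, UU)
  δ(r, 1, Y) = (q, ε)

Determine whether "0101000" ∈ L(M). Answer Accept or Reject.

(p, 0101000, $)
  read 0, top $: go to p, push U$ → (p, 101000, U$)
  read 1, top U: go to p, push ε → (p, 01000, $)
  read 0, top $: go to p, push U$ → (p, 1000, U$)
  read 1, top U: go to p, push ε → (p, 000, $)
  read 0, top $: go to p, push U$ → (p, 00, U$)
No transition applies at (p, 00, U$); input not fully consumed.

Reject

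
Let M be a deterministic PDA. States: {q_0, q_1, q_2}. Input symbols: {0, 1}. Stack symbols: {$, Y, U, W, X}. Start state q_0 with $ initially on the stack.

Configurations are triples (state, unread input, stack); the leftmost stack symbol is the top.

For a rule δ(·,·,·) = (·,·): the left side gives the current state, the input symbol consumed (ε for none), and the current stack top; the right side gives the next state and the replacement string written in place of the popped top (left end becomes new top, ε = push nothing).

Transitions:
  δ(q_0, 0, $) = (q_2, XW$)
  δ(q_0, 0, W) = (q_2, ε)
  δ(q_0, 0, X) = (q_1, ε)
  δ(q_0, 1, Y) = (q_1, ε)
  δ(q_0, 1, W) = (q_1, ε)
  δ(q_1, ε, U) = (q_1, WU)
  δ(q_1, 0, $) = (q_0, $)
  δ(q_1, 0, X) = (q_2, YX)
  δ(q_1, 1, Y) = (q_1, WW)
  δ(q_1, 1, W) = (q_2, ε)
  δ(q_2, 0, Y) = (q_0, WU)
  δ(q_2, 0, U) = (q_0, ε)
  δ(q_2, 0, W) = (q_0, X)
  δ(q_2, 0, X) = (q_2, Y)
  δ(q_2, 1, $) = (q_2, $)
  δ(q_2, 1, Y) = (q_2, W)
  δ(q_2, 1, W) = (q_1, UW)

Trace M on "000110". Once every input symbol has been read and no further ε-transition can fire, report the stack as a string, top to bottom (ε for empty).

(q_0, 000110, $)
  read 0, top $: go to q_2, push XW$ → (q_2, 00110, XW$)
  read 0, top X: go to q_2, push Y → (q_2, 0110, YW$)
  read 0, top Y: go to q_0, push WU → (q_0, 110, WUW$)
  read 1, top W: go to q_1, push ε → (q_1, 10, UW$)
  ε-move, top U: go to q_1, push WU → (q_1, 10, WUW$)
  read 1, top W: go to q_2, push ε → (q_2, 0, UW$)
  read 0, top U: go to q_0, push ε → (q_0, ε, W$)
All input consumed in state q_0 with stack W$.

W$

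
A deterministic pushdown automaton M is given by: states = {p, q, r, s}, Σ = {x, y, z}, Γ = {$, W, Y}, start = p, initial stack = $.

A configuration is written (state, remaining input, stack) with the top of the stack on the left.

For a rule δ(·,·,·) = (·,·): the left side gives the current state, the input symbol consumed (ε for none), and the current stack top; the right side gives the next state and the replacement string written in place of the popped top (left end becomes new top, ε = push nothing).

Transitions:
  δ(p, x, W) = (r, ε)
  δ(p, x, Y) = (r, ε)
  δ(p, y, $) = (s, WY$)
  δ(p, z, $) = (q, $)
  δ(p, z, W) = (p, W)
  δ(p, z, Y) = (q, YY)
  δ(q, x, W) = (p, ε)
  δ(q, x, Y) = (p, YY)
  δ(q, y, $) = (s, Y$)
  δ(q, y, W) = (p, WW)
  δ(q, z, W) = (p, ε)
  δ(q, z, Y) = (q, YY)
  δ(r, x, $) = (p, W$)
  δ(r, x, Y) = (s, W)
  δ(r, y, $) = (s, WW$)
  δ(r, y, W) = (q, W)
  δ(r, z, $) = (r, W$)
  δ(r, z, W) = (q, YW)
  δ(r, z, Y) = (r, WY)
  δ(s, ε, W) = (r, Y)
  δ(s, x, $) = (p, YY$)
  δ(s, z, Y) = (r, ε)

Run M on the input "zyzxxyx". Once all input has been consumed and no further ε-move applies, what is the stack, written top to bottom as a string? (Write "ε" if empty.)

YW$

(p, zyzxxyx, $)
  read z, top $: go to q, push $ → (q, yzxxyx, $)
  read y, top $: go to s, push Y$ → (s, zxxyx, Y$)
  read z, top Y: go to r, push ε → (r, xxyx, $)
  read x, top $: go to p, push W$ → (p, xyx, W$)
  read x, top W: go to r, push ε → (r, yx, $)
  read y, top $: go to s, push WW$ → (s, x, WW$)
  ε-move, top W: go to r, push Y → (r, x, YW$)
  read x, top Y: go to s, push W → (s, ε, WW$)
  ε-move, top W: go to r, push Y → (r, ε, YW$)
All input consumed in state r with stack YW$.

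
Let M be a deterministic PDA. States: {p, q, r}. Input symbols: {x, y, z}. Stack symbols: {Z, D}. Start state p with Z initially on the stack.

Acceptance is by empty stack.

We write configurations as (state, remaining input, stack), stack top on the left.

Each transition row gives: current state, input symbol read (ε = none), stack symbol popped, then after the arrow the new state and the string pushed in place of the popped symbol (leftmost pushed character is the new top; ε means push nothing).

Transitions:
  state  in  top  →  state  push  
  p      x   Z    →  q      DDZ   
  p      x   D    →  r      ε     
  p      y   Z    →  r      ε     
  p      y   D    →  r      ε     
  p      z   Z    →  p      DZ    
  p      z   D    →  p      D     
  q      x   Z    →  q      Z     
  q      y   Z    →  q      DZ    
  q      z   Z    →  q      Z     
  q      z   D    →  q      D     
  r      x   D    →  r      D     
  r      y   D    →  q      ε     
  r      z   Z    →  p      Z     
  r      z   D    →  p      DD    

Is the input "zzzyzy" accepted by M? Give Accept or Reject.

(p, zzzyzy, Z) ⊢ (p, zzyzy, DZ) ⊢ (p, zyzy, DZ) ⊢ (p, yzy, DZ) ⊢ (r, zy, Z) ⊢ (p, y, Z) ⊢ (r, ε, ε)
All input consumed and the stack is empty.

Accept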